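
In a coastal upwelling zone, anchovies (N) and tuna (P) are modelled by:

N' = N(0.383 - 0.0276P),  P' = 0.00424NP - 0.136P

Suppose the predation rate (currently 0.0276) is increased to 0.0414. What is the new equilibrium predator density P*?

At the interior fixed point, setting dN/dt = 0 with N > 0 fixes P* = (prey growth rate)/(NP coefficient) — independent of the other coefficients.
With the change, P* = 0.383/0.0414 = 9.25; it falls from 13.9.

P* ≈ 9.25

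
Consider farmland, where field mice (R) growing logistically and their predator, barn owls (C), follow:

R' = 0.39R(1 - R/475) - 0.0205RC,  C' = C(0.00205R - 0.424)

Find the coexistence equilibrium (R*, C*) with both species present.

From dC/dt = 0 with C > 0: 0.00205R* = 0.424, so R* = 207.
Substitute into dR/dt = 0: 0.39(1 - 207/475) = 0.0205C*.
The bracket is 0.565, giving C* = 0.22/0.0205 = 10.7.

R* ≈ 207, C* ≈ 10.7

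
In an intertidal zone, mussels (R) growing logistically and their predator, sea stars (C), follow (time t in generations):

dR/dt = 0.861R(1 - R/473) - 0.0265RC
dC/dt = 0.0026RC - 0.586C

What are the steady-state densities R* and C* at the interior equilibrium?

From dC/dt = 0 with C > 0: 0.0026R* = 0.586, so R* = 225.
Substitute into dR/dt = 0: 0.861(1 - 225/473) = 0.0265C*.
The bracket is 0.523, giving C* = 0.451/0.0265 = 17.

R* ≈ 225, C* ≈ 17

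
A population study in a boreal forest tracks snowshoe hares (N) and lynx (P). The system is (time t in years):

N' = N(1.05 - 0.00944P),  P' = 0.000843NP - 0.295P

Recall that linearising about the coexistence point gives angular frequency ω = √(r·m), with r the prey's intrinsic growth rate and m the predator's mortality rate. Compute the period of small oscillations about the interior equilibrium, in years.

Here r = 1.05 and m = 0.295, so r·m = 0.31.
ω = √0.31 = 0.557 per year, hence T = 2π/ω ≈ 11.3 years.

T ≈ 11.3 years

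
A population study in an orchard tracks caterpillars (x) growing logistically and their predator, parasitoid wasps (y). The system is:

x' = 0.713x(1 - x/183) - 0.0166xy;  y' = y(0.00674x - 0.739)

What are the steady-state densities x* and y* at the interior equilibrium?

From dy/dt = 0 with y > 0: 0.00674x* = 0.739, so x* = 110.
Substitute into dx/dt = 0: 0.713(1 - 110/183) = 0.0166y*.
The bracket is 0.401, giving y* = 0.286/0.0166 = 17.2.

x* ≈ 110, y* ≈ 17.2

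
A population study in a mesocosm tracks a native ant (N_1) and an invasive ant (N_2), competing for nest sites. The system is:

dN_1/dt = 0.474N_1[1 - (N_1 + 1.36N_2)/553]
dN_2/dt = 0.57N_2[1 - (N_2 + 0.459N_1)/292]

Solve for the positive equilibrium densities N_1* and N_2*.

N_1* ≈ 415, N_2* ≈ 102

Setting both brackets to zero gives the nullclines N_1 + 1.36N_2 = 553 and 0.459N_1 + N_2 = 292.
Substituting N_2 = 292 - 0.459N_1 into the first: N_1(1 - 1.36·0.459) = 553 - 1.36·292.
So N_1* = 156/0.376 = 415, and then N_2* = 292 - 0.459·415 = 102.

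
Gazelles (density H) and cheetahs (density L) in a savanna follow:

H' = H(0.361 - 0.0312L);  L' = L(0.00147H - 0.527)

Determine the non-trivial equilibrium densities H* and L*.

H* ≈ 359, L* ≈ 11.6

Set dL/dt = 0 with L > 0: 0.00147H - 0.527 = 0, so H* = 0.527/0.00147 = 359.
Set dH/dt = 0 with H > 0: 0.361 - 0.0312L = 0, so L* = 0.361/0.0312 = 11.6.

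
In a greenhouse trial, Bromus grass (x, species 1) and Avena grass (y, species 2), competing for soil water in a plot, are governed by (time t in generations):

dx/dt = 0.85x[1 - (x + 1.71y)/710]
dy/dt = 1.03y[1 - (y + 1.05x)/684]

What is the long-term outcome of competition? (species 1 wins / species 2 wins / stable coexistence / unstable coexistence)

Compare the nullcline intercepts: K1/α12 = 710/1.71 = 415 < K2 = 684; K2/α21 = 684/1.05 = 651 < K1 = 710.
Since both are reversed, neither can invade when rare; the interior point is a saddle.

unstable coexistence (outcome depends on initial conditions)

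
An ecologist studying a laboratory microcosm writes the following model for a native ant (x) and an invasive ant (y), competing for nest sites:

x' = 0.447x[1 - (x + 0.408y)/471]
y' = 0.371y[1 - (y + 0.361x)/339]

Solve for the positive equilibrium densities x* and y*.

x* ≈ 390, y* ≈ 198

Setting both brackets to zero gives the nullclines x + 0.408y = 471 and 0.361x + y = 339.
Substituting y = 339 - 0.361x into the first: x(1 - 0.408·0.361) = 471 - 0.408·339.
So x* = 333/0.853 = 390, and then y* = 339 - 0.361·390 = 198.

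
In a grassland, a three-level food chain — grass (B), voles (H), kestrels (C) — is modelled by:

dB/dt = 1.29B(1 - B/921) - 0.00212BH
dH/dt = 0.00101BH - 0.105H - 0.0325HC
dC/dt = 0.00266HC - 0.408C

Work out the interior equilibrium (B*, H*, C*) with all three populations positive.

B* ≈ 689, H* ≈ 153, C* ≈ 18.2

From dC/dt = 0: 0.00266H* = 0.408, so H* = 153.
From dB/dt = 0: 1.29(1 - B*/921) = 0.00212·153, giving B* = 921·(1 - 0.252) = 689.
From dH/dt = 0: 0.00101·689 - 0.105 = 0.0325C*, so C* = 0.591/0.0325 = 18.2.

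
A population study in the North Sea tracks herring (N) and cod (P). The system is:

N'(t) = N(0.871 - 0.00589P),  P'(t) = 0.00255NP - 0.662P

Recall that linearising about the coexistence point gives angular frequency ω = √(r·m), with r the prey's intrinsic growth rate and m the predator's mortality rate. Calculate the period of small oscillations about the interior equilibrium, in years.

Here r = 0.871 and m = 0.662, so r·m = 0.577.
ω = √0.577 = 0.759 per year, hence T = 2π/ω ≈ 8.27 years.

T ≈ 8.27 years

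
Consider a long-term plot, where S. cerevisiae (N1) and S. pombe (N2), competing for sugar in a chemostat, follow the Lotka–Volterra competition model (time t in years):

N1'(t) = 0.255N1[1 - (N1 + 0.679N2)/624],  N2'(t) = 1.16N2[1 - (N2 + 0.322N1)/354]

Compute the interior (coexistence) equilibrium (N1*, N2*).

N1* ≈ 491, N2* ≈ 196

Setting both brackets to zero gives the nullclines N1 + 0.679N2 = 624 and 0.322N1 + N2 = 354.
Substituting N2 = 354 - 0.322N1 into the first: N1(1 - 0.679·0.322) = 624 - 0.679·354.
So N1* = 384/0.781 = 491, and then N2* = 354 - 0.322·491 = 196.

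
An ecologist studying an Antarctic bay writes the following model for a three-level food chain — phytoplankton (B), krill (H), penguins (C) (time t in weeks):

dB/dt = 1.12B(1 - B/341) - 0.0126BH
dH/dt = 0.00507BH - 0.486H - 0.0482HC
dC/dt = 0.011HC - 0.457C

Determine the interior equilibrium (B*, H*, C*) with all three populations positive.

From dC/dt = 0: 0.011H* = 0.457, so H* = 41.5.
From dB/dt = 0: 1.12(1 - B*/341) = 0.0126·41.5, giving B* = 341·(1 - 0.467) = 182.
From dH/dt = 0: 0.00507·182 - 0.486 = 0.0482C*, so C* = 0.435/0.0482 = 9.02.

B* ≈ 182, H* ≈ 41.5, C* ≈ 9.02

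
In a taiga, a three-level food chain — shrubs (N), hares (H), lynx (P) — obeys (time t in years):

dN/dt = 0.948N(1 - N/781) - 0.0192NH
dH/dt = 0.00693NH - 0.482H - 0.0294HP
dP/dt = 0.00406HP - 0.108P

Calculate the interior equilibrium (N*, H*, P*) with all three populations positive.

From dP/dt = 0: 0.00406H* = 0.108, so H* = 26.6.
From dN/dt = 0: 0.948(1 - N*/781) = 0.0192·26.6, giving N* = 781·(1 - 0.539) = 360.
From dH/dt = 0: 0.00693·360 - 0.482 = 0.0294P*, so P* = 2.01/0.0294 = 68.5.

N* ≈ 360, H* ≈ 26.6, P* ≈ 68.5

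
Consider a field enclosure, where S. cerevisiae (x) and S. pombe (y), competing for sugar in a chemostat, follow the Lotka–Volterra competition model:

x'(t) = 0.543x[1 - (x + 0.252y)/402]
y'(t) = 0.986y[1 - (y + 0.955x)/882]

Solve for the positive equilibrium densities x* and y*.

Setting both brackets to zero gives the nullclines x + 0.252y = 402 and 0.955x + y = 882.
Substituting y = 882 - 0.955x into the first: x(1 - 0.252·0.955) = 402 - 0.252·882.
So x* = 180/0.759 = 237, and then y* = 882 - 0.955·237 = 656.

x* ≈ 237, y* ≈ 656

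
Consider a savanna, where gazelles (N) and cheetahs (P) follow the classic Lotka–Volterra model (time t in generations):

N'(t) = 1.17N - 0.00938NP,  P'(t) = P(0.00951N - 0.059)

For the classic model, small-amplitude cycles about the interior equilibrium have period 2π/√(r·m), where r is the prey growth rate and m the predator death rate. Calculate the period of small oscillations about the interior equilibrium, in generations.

Here r = 1.17 and m = 0.059, so r·m = 0.069.
ω = √0.069 = 0.263 per generation, hence T = 2π/ω ≈ 23.9 generations.

T ≈ 23.9 generations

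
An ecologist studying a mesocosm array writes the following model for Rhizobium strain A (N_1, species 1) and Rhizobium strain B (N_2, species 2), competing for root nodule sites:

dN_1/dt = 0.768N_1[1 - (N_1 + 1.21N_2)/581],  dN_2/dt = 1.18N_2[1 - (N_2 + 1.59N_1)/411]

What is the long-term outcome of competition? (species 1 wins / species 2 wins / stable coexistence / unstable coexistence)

species 1 excludes species 2

Compare the nullcline intercepts: K1/α12 = 581/1.21 = 480 > K2 = 411; K2/α21 = 411/1.59 = 258 < K1 = 581.
Since the inequalities point opposite ways, species 1 can invade but species 2 cannot.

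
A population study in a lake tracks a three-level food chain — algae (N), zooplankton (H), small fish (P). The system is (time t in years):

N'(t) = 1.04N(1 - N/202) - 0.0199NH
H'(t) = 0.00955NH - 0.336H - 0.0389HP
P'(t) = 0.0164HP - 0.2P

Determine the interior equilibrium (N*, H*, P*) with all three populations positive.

N* ≈ 155, H* ≈ 12.2, P* ≈ 29.4

From dP/dt = 0: 0.0164H* = 0.2, so H* = 12.2.
From dN/dt = 0: 1.04(1 - N*/202) = 0.0199·12.2, giving N* = 202·(1 - 0.233) = 155.
From dH/dt = 0: 0.00955·155 - 0.336 = 0.0389P*, so P* = 1.14/0.0389 = 29.4.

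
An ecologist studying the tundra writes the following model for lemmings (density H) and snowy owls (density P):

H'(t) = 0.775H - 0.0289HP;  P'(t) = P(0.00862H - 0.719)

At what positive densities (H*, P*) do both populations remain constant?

H* ≈ 83.4, P* ≈ 26.8

Set dP/dt = 0 with P > 0: 0.00862H - 0.719 = 0, so H* = 0.719/0.00862 = 83.4.
Set dH/dt = 0 with H > 0: 0.775 - 0.0289P = 0, so P* = 0.775/0.0289 = 26.8.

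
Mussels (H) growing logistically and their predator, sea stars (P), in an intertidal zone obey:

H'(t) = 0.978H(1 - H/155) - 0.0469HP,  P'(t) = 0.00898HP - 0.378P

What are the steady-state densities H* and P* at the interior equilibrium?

H* ≈ 42.1, P* ≈ 15.2

From dP/dt = 0 with P > 0: 0.00898H* = 0.378, so H* = 42.1.
Substitute into dH/dt = 0: 0.978(1 - 42.1/155) = 0.0469P*.
The bracket is 0.728, giving P* = 0.712/0.0469 = 15.2.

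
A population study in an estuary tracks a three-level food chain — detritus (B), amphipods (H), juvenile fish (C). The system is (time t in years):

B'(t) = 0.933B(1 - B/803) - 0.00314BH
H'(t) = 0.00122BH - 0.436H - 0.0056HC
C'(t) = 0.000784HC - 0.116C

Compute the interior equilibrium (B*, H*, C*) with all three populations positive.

From dC/dt = 0: 0.000784H* = 0.116, so H* = 148.
From dB/dt = 0: 0.933(1 - B*/803) = 0.00314·148, giving B* = 803·(1 - 0.498) = 403.
From dH/dt = 0: 0.00122·403 - 0.436 = 0.0056C*, so C* = 0.0558/0.0056 = 9.97.

B* ≈ 403, H* ≈ 148, C* ≈ 9.97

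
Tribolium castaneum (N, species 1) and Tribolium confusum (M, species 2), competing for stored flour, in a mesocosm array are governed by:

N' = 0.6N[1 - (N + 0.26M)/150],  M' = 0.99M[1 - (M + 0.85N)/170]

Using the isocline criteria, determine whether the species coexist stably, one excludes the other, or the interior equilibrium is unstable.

Compare the nullcline intercepts: K1/α12 = 150/0.26 = 577 > K2 = 170; K2/α21 = 170/0.85 = 200 > K1 = 150.
Since both inequalities hold, each species can invade when rare, so the interior equilibrium is stable.

stable coexistence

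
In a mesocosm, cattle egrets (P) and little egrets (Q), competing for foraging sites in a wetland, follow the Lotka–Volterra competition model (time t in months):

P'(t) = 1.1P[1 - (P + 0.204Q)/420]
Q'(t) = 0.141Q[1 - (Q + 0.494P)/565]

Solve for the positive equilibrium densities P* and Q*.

Setting both brackets to zero gives the nullclines P + 0.204Q = 420 and 0.494P + Q = 565.
Substituting Q = 565 - 0.494P into the first: P(1 - 0.204·0.494) = 420 - 0.204·565.
So P* = 305/0.899 = 339, and then Q* = 565 - 0.494·339 = 398.

P* ≈ 339, Q* ≈ 398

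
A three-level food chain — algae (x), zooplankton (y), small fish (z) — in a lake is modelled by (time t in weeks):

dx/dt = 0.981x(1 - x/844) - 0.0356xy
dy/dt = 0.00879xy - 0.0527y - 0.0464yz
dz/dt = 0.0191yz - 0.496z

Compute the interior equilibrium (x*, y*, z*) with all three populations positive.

x* ≈ 48.6, y* ≈ 26, z* ≈ 8.08

From dz/dt = 0: 0.0191y* = 0.496, so y* = 26.
From dx/dt = 0: 0.981(1 - x*/844) = 0.0356·26, giving x* = 844·(1 - 0.942) = 48.6.
From dy/dt = 0: 0.00879·48.6 - 0.0527 = 0.0464z*, so z* = 0.375/0.0464 = 8.08.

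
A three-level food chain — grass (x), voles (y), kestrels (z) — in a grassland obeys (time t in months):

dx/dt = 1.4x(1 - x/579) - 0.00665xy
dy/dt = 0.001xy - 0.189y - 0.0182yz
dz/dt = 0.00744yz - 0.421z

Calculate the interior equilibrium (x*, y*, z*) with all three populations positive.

x* ≈ 423, y* ≈ 56.6, z* ≈ 12.9

From dz/dt = 0: 0.00744y* = 0.421, so y* = 56.6.
From dx/dt = 0: 1.4(1 - x*/579) = 0.00665·56.6, giving x* = 579·(1 - 0.269) = 423.
From dy/dt = 0: 0.001·423 - 0.189 = 0.0182z*, so z* = 0.234/0.0182 = 12.9.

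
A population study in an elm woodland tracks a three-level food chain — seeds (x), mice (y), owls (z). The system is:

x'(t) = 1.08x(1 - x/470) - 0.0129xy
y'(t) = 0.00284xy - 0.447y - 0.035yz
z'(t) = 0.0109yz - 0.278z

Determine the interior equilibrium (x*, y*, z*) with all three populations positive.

x* ≈ 327, y* ≈ 25.5, z* ≈ 13.7

From dz/dt = 0: 0.0109y* = 0.278, so y* = 25.5.
From dx/dt = 0: 1.08(1 - x*/470) = 0.0129·25.5, giving x* = 470·(1 - 0.305) = 327.
From dy/dt = 0: 0.00284·327 - 0.447 = 0.035z*, so z* = 0.481/0.035 = 13.7.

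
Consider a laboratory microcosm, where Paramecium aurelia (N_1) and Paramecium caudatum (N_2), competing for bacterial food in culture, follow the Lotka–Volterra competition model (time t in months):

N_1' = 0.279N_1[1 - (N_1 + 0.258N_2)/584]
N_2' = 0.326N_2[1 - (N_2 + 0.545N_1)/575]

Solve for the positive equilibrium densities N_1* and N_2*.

N_1* ≈ 507, N_2* ≈ 299

Setting both brackets to zero gives the nullclines N_1 + 0.258N_2 = 584 and 0.545N_1 + N_2 = 575.
Substituting N_2 = 575 - 0.545N_1 into the first: N_1(1 - 0.258·0.545) = 584 - 0.258·575.
So N_1* = 436/0.859 = 507, and then N_2* = 575 - 0.545·507 = 299.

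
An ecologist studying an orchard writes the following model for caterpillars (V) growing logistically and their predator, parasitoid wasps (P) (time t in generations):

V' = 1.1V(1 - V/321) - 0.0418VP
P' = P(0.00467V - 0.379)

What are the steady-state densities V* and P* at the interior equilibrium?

V* ≈ 81.2, P* ≈ 19.7

From dP/dt = 0 with P > 0: 0.00467V* = 0.379, so V* = 81.2.
Substitute into dV/dt = 0: 1.1(1 - 81.2/321) = 0.0418P*.
The bracket is 0.747, giving P* = 0.822/0.0418 = 19.7.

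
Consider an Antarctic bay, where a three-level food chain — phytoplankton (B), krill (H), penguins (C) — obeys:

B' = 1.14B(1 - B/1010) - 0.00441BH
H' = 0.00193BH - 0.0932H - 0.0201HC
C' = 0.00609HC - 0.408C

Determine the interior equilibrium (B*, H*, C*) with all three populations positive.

B* ≈ 748, H* ≈ 67, C* ≈ 67.2

From dC/dt = 0: 0.00609H* = 0.408, so H* = 67.
From dB/dt = 0: 1.14(1 - B*/1010) = 0.00441·67, giving B* = 1010·(1 - 0.259) = 748.
From dH/dt = 0: 0.00193·748 - 0.0932 = 0.0201C*, so C* = 1.35/0.0201 = 67.2.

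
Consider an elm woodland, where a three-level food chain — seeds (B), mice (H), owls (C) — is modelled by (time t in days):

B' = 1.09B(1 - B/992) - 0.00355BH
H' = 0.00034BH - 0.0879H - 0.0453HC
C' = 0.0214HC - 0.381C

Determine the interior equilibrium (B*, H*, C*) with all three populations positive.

B* ≈ 934, H* ≈ 17.8, C* ≈ 5.07

From dC/dt = 0: 0.0214H* = 0.381, so H* = 17.8.
From dB/dt = 0: 1.09(1 - B*/992) = 0.00355·17.8, giving B* = 992·(1 - 0.058) = 934.
From dH/dt = 0: 0.00034·934 - 0.0879 = 0.0453C*, so C* = 0.23/0.0453 = 5.07.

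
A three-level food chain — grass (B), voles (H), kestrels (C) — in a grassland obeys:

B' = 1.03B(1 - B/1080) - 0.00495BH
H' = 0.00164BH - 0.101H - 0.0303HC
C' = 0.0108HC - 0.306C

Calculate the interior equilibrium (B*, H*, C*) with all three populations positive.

B* ≈ 933, H* ≈ 28.3, C* ≈ 47.2

From dC/dt = 0: 0.0108H* = 0.306, so H* = 28.3.
From dB/dt = 0: 1.03(1 - B*/1080) = 0.00495·28.3, giving B* = 1080·(1 - 0.136) = 933.
From dH/dt = 0: 0.00164·933 - 0.101 = 0.0303C*, so C* = 1.43/0.0303 = 47.2.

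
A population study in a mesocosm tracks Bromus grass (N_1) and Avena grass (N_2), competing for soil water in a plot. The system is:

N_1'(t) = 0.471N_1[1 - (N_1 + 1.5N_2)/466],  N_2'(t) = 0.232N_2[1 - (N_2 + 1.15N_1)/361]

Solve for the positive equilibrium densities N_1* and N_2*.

Setting both brackets to zero gives the nullclines N_1 + 1.5N_2 = 466 and 1.15N_1 + N_2 = 361.
Substituting N_2 = 361 - 1.15N_1 into the first: N_1(1 - 1.5·1.15) = 466 - 1.5·361.
So N_1* = -75.5/-0.725 = 104, and then N_2* = 361 - 1.15·104 = 241.

N_1* ≈ 104, N_2* ≈ 241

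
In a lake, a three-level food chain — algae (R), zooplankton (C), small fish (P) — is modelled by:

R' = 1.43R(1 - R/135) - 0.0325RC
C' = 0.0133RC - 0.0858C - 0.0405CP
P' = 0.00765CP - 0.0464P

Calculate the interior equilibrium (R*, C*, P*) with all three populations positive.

From dP/dt = 0: 0.00765C* = 0.0464, so C* = 6.07.
From dR/dt = 0: 1.43(1 - R*/135) = 0.0325·6.07, giving R* = 135·(1 - 0.138) = 116.
From dC/dt = 0: 0.0133·116 - 0.0858 = 0.0405P*, so P* = 1.46/0.0405 = 36.1.

R* ≈ 116, C* ≈ 6.07, P* ≈ 36.1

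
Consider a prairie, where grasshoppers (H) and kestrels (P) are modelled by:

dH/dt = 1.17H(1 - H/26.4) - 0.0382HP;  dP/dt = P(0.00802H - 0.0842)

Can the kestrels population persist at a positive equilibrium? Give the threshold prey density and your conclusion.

Threshold H = 10.5; K > 10.5, so yes, the predator persists.

The predator equation gives dP/dt > 0 only when H > 0.0842/0.00802 = 10.5.
Without the predator, H → K = 26.4. Since 26.4 > 10.5, the predator can invade and persist.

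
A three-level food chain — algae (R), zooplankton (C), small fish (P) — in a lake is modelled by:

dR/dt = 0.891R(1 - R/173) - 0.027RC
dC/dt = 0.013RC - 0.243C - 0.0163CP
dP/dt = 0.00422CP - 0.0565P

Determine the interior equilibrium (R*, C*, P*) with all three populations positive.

From dP/dt = 0: 0.00422C* = 0.0565, so C* = 13.4.
From dR/dt = 0: 0.891(1 - R*/173) = 0.027·13.4, giving R* = 173·(1 - 0.406) = 103.
From dC/dt = 0: 0.013·103 - 0.243 = 0.0163P*, so P* = 1.09/0.0163 = 67.1.

R* ≈ 103, C* ≈ 13.4, P* ≈ 67.1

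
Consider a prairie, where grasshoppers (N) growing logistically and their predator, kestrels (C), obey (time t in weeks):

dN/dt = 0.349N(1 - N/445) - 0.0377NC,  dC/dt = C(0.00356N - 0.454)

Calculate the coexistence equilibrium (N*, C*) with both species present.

N* ≈ 128, C* ≈ 6.6

From dC/dt = 0 with C > 0: 0.00356N* = 0.454, so N* = 128.
Substitute into dN/dt = 0: 0.349(1 - 128/445) = 0.0377C*.
The bracket is 0.713, giving C* = 0.249/0.0377 = 6.6.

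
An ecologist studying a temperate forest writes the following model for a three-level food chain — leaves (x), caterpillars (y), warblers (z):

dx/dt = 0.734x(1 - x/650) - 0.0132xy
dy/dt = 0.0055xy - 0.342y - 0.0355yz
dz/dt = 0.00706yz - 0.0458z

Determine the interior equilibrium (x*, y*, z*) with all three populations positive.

x* ≈ 574, y* ≈ 6.49, z* ≈ 79.3

From dz/dt = 0: 0.00706y* = 0.0458, so y* = 6.49.
From dx/dt = 0: 0.734(1 - x*/650) = 0.0132·6.49, giving x* = 650·(1 - 0.117) = 574.
From dy/dt = 0: 0.0055·574 - 0.342 = 0.0355z*, so z* = 2.82/0.0355 = 79.3.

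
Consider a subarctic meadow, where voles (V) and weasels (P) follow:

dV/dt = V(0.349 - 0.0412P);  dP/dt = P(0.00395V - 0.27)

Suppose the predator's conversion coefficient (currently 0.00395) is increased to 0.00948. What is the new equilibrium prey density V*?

V* ≈ 28.5

At the interior fixed point, setting dP/dt = 0 with P > 0 fixes V* = (predator death rate)/(VP coefficient) — independent of the other coefficients.
With the change, V* = 0.27/0.00948 = 28.5; it falls from 68.4.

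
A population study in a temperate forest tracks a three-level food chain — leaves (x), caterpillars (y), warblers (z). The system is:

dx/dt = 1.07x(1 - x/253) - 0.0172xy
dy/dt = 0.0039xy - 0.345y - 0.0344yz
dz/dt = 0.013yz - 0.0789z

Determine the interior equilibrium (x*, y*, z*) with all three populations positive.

x* ≈ 228, y* ≈ 6.07, z* ≈ 15.9

From dz/dt = 0: 0.013y* = 0.0789, so y* = 6.07.
From dx/dt = 0: 1.07(1 - x*/253) = 0.0172·6.07, giving x* = 253·(1 - 0.0976) = 228.
From dy/dt = 0: 0.0039·228 - 0.345 = 0.0344z*, so z* = 0.545/0.0344 = 15.9.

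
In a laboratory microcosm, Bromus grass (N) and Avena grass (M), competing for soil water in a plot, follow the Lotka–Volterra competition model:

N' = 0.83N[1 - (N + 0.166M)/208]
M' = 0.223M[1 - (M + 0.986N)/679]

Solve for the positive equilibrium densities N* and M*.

N* ≈ 114, M* ≈ 567

Setting both brackets to zero gives the nullclines N + 0.166M = 208 and 0.986N + M = 679.
Substituting M = 679 - 0.986N into the first: N(1 - 0.166·0.986) = 208 - 0.166·679.
So N* = 95.3/0.836 = 114, and then M* = 679 - 0.986·114 = 567.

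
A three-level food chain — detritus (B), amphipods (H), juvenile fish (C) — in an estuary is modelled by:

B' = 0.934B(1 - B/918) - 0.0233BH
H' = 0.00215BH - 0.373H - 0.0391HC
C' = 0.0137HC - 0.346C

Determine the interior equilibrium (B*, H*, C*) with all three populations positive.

B* ≈ 340, H* ≈ 25.3, C* ≈ 9.14

From dC/dt = 0: 0.0137H* = 0.346, so H* = 25.3.
From dB/dt = 0: 0.934(1 - B*/918) = 0.0233·25.3, giving B* = 918·(1 - 0.63) = 340.
From dH/dt = 0: 0.00215·340 - 0.373 = 0.0391C*, so C* = 0.357/0.0391 = 9.14.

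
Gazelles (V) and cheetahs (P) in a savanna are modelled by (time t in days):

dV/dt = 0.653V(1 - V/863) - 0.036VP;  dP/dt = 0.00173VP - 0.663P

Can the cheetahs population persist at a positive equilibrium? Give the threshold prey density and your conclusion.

The predator equation gives dP/dt > 0 only when V > 0.663/0.00173 = 383.
Without the predator, V → K = 863. Since 863 > 383, the predator can invade and persist.

Threshold V = 383; K > 383, so yes, the predator persists.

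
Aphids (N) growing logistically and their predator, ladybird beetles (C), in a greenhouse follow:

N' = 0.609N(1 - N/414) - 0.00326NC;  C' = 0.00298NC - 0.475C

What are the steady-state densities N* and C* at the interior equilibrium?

N* ≈ 159, C* ≈ 115

From dC/dt = 0 with C > 0: 0.00298N* = 0.475, so N* = 159.
Substitute into dN/dt = 0: 0.609(1 - 159/414) = 0.00326C*.
The bracket is 0.615, giving C* = 0.375/0.00326 = 115.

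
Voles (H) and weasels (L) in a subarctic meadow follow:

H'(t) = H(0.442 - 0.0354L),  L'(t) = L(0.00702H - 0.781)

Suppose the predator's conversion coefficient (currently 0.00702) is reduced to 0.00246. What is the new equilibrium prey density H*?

At the interior fixed point, setting dL/dt = 0 with L > 0 fixes H* = (predator death rate)/(HL coefficient) — independent of the other coefficients.
With the change, H* = 0.781/0.00246 = 317; it rises from 111.

H* ≈ 317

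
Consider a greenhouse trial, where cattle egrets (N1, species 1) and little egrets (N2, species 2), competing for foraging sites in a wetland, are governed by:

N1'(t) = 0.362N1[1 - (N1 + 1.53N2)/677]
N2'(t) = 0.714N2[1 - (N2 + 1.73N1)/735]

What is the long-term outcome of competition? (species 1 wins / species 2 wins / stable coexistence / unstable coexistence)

Compare the nullcline intercepts: K1/α12 = 677/1.53 = 442 < K2 = 735; K2/α21 = 735/1.73 = 425 < K1 = 677.
Since both are reversed, neither can invade when rare; the interior point is a saddle.

unstable coexistence (outcome depends on initial conditions)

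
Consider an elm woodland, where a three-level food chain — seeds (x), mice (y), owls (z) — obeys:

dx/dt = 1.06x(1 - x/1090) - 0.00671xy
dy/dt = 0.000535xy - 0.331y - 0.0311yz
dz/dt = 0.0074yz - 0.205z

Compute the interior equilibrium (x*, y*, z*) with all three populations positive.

From dz/dt = 0: 0.0074y* = 0.205, so y* = 27.7.
From dx/dt = 0: 1.06(1 - x*/1090) = 0.00671·27.7, giving x* = 1090·(1 - 0.175) = 899.
From dy/dt = 0: 0.000535·899 - 0.331 = 0.0311z*, so z* = 0.15/0.0311 = 4.82.

x* ≈ 899, y* ≈ 27.7, z* ≈ 4.82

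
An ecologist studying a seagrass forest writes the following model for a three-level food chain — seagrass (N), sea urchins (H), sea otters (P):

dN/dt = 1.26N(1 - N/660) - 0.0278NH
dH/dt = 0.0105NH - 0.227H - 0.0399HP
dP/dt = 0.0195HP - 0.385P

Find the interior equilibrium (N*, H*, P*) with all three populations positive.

N* ≈ 372, H* ≈ 19.7, P* ≈ 92.3

From dP/dt = 0: 0.0195H* = 0.385, so H* = 19.7.
From dN/dt = 0: 1.26(1 - N*/660) = 0.0278·19.7, giving N* = 660·(1 - 0.436) = 372.
From dH/dt = 0: 0.0105·372 - 0.227 = 0.0399P*, so P* = 3.68/0.0399 = 92.3.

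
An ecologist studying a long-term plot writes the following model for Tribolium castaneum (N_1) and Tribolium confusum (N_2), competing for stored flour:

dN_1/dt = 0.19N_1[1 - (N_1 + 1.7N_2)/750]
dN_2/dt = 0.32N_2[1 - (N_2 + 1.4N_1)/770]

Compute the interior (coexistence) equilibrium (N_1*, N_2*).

N_1* ≈ 405, N_2* ≈ 203

Setting both brackets to zero gives the nullclines N_1 + 1.7N_2 = 750 and 1.4N_1 + N_2 = 770.
Substituting N_2 = 770 - 1.4N_1 into the first: N_1(1 - 1.7·1.4) = 750 - 1.7·770.
So N_1* = -559/-1.38 = 405, and then N_2* = 770 - 1.4·405 = 203.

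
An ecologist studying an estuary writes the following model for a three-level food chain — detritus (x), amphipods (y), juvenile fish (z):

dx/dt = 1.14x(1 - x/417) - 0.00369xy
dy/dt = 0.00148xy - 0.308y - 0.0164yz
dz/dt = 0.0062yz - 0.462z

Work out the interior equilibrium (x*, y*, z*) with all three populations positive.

From dz/dt = 0: 0.0062y* = 0.462, so y* = 74.5.
From dx/dt = 0: 1.14(1 - x*/417) = 0.00369·74.5, giving x* = 417·(1 - 0.241) = 316.
From dy/dt = 0: 0.00148·316 - 0.308 = 0.0164z*, so z* = 0.16/0.0164 = 9.77.

x* ≈ 316, y* ≈ 74.5, z* ≈ 9.77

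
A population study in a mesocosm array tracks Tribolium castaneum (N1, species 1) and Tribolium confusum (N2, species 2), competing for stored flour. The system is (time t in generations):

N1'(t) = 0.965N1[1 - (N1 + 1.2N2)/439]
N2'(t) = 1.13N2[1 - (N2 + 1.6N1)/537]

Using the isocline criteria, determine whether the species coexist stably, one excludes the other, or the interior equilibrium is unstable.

Compare the nullcline intercepts: K1/α12 = 439/1.2 = 366 < K2 = 537; K2/α21 = 537/1.6 = 336 < K1 = 439.
Since both are reversed, neither can invade when rare; the interior point is a saddle.

unstable coexistence (outcome depends on initial conditions)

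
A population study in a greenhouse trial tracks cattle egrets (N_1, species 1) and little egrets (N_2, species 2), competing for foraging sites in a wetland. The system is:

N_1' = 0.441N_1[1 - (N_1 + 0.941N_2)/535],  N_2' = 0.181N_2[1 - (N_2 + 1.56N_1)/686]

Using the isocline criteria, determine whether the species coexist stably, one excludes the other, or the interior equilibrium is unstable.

Compare the nullcline intercepts: K1/α12 = 535/0.941 = 569 < K2 = 686; K2/α21 = 686/1.56 = 440 < K1 = 535.
Since both are reversed, neither can invade when rare; the interior point is a saddle.

unstable coexistence (outcome depends on initial conditions)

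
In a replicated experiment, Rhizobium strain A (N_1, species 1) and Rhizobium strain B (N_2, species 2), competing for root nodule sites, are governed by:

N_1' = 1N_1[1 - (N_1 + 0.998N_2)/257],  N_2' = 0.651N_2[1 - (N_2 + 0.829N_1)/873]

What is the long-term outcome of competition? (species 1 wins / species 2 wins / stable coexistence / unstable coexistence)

species 2 excludes species 1

Compare the nullcline intercepts: K1/α12 = 257/0.998 = 258 < K2 = 873; K2/α21 = 873/0.829 = 1050 > K1 = 257.
Since the inequalities point opposite ways, species 2 can invade but species 1 cannot.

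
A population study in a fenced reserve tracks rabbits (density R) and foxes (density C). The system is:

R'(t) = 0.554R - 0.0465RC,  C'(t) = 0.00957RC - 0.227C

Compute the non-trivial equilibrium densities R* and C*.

Set dC/dt = 0 with C > 0: 0.00957R - 0.227 = 0, so R* = 0.227/0.00957 = 23.7.
Set dR/dt = 0 with R > 0: 0.554 - 0.0465C = 0, so C* = 0.554/0.0465 = 11.9.

R* ≈ 23.7, C* ≈ 11.9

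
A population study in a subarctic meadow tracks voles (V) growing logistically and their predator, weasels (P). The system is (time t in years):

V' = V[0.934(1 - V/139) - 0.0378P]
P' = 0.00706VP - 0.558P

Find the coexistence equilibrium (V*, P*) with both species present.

V* ≈ 79, P* ≈ 10.7

From dP/dt = 0 with P > 0: 0.00706V* = 0.558, so V* = 79.
Substitute into dV/dt = 0: 0.934(1 - 79/139) = 0.0378P*.
The bracket is 0.431, giving P* = 0.403/0.0378 = 10.7.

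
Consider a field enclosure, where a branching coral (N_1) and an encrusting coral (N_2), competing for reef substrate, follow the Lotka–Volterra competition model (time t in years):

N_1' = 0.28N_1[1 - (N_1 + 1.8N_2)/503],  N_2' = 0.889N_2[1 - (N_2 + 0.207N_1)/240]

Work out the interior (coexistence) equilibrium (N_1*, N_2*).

N_1* ≈ 113, N_2* ≈ 217

Setting both brackets to zero gives the nullclines N_1 + 1.8N_2 = 503 and 0.207N_1 + N_2 = 240.
Substituting N_2 = 240 - 0.207N_1 into the first: N_1(1 - 1.8·0.207) = 503 - 1.8·240.
So N_1* = 71/0.627 = 113, and then N_2* = 240 - 0.207·113 = 217.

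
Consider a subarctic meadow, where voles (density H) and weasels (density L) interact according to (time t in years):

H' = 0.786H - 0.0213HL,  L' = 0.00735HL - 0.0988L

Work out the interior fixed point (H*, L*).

Set dL/dt = 0 with L > 0: 0.00735H - 0.0988 = 0, so H* = 0.0988/0.00735 = 13.4.
Set dH/dt = 0 with H > 0: 0.786 - 0.0213L = 0, so L* = 0.786/0.0213 = 36.9.

H* ≈ 13.4, L* ≈ 36.9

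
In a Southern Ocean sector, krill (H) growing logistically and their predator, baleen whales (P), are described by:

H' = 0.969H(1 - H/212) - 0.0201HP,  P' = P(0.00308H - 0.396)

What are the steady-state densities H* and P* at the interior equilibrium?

H* ≈ 129, P* ≈ 19

From dP/dt = 0 with P > 0: 0.00308H* = 0.396, so H* = 129.
Substitute into dH/dt = 0: 0.969(1 - 129/212) = 0.0201P*.
The bracket is 0.394, giving P* = 0.381/0.0201 = 19.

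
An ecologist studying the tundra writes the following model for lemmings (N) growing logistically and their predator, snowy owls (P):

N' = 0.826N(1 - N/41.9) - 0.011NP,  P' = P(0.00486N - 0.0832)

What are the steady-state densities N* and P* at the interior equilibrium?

From dP/dt = 0 with P > 0: 0.00486N* = 0.0832, so N* = 17.1.
Substitute into dN/dt = 0: 0.826(1 - 17.1/41.9) = 0.011P*.
The bracket is 0.591, giving P* = 0.489/0.011 = 44.4.

N* ≈ 17.1, P* ≈ 44.4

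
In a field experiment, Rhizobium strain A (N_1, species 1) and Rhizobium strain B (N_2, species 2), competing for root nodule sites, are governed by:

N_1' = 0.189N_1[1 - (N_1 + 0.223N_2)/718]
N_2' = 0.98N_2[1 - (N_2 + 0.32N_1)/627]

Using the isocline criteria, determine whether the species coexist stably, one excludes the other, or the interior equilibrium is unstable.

Compare the nullcline intercepts: K1/α12 = 718/0.223 = 3220 > K2 = 627; K2/α21 = 627/0.32 = 1960 > K1 = 718.
Since both inequalities hold, each species can invade when rare, so the interior equilibrium is stable.

stable coexistence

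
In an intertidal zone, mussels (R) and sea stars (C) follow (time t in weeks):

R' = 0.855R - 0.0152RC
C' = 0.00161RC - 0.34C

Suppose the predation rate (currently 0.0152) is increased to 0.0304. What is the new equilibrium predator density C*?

At the interior fixed point, setting dR/dt = 0 with R > 0 fixes C* = (prey growth rate)/(RC coefficient) — independent of the other coefficients.
With the change, C* = 0.855/0.0304 = 28.1; it falls from 56.2.

C* ≈ 28.1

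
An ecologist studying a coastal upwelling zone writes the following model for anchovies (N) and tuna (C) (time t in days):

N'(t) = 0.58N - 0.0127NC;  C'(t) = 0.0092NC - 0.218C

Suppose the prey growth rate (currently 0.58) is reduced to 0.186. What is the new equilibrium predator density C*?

C* ≈ 14.6

At the interior fixed point, setting dN/dt = 0 with N > 0 fixes C* = (prey growth rate)/(NC coefficient) — independent of the other coefficients.
With the change, C* = 0.186/0.0127 = 14.6; it falls from 45.7.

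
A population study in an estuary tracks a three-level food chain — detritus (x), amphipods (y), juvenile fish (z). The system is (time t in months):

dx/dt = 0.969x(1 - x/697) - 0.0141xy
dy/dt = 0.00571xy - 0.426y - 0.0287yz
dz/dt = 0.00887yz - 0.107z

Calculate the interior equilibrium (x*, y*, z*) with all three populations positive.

x* ≈ 575, y* ≈ 12.1, z* ≈ 99.5

From dz/dt = 0: 0.00887y* = 0.107, so y* = 12.1.
From dx/dt = 0: 0.969(1 - x*/697) = 0.0141·12.1, giving x* = 697·(1 - 0.176) = 575.
From dy/dt = 0: 0.00571·575 - 0.426 = 0.0287z*, so z* = 2.86/0.0287 = 99.5.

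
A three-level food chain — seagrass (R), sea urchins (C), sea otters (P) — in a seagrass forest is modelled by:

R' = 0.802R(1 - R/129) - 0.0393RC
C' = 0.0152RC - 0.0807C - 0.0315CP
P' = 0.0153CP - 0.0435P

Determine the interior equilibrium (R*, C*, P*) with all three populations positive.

R* ≈ 111, C* ≈ 2.84, P* ≈ 51

From dP/dt = 0: 0.0153C* = 0.0435, so C* = 2.84.
From dR/dt = 0: 0.802(1 - R*/129) = 0.0393·2.84, giving R* = 129·(1 - 0.139) = 111.
From dC/dt = 0: 0.0152·111 - 0.0807 = 0.0315P*, so P* = 1.61/0.0315 = 51.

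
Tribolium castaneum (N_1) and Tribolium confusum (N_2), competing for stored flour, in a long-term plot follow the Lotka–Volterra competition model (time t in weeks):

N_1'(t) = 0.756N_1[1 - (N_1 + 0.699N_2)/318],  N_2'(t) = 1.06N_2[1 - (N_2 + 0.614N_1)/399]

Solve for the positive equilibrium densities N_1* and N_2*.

Setting both brackets to zero gives the nullclines N_1 + 0.699N_2 = 318 and 0.614N_1 + N_2 = 399.
Substituting N_2 = 399 - 0.614N_1 into the first: N_1(1 - 0.699·0.614) = 318 - 0.699·399.
So N_1* = 39.1/0.571 = 68.5, and then N_2* = 399 - 0.614·68.5 = 357.

N_1* ≈ 68.5, N_2* ≈ 357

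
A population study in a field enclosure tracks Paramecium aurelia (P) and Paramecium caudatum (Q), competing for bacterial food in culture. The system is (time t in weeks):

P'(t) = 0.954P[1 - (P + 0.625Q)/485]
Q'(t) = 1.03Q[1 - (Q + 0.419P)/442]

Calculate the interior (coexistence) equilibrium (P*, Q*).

Setting both brackets to zero gives the nullclines P + 0.625Q = 485 and 0.419P + Q = 442.
Substituting Q = 442 - 0.419P into the first: P(1 - 0.625·0.419) = 485 - 0.625·442.
So P* = 209/0.738 = 283, and then Q* = 442 - 0.419·283 = 324.

P* ≈ 283, Q* ≈ 324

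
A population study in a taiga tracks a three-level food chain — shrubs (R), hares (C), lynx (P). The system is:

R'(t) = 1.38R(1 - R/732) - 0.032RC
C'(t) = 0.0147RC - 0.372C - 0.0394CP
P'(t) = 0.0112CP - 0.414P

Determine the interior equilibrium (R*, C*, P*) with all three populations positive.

R* ≈ 105, C* ≈ 37, P* ≈ 29.6

From dP/dt = 0: 0.0112C* = 0.414, so C* = 37.
From dR/dt = 0: 1.38(1 - R*/732) = 0.032·37, giving R* = 732·(1 - 0.857) = 105.
From dC/dt = 0: 0.0147·105 - 0.372 = 0.0394P*, so P* = 1.17/0.0394 = 29.6.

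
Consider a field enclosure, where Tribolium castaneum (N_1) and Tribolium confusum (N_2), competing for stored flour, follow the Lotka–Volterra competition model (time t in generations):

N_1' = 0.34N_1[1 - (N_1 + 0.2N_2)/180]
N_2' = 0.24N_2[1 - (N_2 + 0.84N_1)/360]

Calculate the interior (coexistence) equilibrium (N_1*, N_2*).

Setting both brackets to zero gives the nullclines N_1 + 0.2N_2 = 180 and 0.84N_1 + N_2 = 360.
Substituting N_2 = 360 - 0.84N_1 into the first: N_1(1 - 0.2·0.84) = 180 - 0.2·360.
So N_1* = 108/0.832 = 130, and then N_2* = 360 - 0.84·130 = 251.

N_1* ≈ 130, N_2* ≈ 251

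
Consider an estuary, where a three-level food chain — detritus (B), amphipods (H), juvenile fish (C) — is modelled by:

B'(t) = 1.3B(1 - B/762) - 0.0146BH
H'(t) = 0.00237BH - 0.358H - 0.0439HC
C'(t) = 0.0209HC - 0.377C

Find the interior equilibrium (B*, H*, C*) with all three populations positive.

From dC/dt = 0: 0.0209H* = 0.377, so H* = 18.
From dB/dt = 0: 1.3(1 - B*/762) = 0.0146·18, giving B* = 762·(1 - 0.203) = 608.
From dH/dt = 0: 0.00237·608 - 0.358 = 0.0439C*, so C* = 1.08/0.0439 = 24.6.

B* ≈ 608, H* ≈ 18, C* ≈ 24.6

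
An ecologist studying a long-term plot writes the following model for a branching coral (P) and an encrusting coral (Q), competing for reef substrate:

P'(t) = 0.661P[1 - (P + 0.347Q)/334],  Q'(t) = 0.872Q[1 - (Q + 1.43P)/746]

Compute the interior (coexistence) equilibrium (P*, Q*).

Setting both brackets to zero gives the nullclines P + 0.347Q = 334 and 1.43P + Q = 746.
Substituting Q = 746 - 1.43P into the first: P(1 - 0.347·1.43) = 334 - 0.347·746.
So P* = 75.1/0.504 = 149, and then Q* = 746 - 1.43·149 = 533.

P* ≈ 149, Q* ≈ 533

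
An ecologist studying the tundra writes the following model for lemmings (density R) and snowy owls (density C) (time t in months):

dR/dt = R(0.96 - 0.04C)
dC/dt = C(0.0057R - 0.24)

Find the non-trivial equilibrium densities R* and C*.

R* ≈ 42.1, C* ≈ 24

Set dC/dt = 0 with C > 0: 0.0057R - 0.24 = 0, so R* = 0.24/0.0057 = 42.1.
Set dR/dt = 0 with R > 0: 0.96 - 0.04C = 0, so C* = 0.96/0.04 = 24.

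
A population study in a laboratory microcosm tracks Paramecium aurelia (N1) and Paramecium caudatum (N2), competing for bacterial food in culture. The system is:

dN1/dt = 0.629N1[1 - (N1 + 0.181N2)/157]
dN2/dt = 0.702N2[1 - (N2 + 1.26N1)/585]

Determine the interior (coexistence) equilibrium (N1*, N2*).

Setting both brackets to zero gives the nullclines N1 + 0.181N2 = 157 and 1.26N1 + N2 = 585.
Substituting N2 = 585 - 1.26N1 into the first: N1(1 - 0.181·1.26) = 157 - 0.181·585.
So N1* = 51.1/0.772 = 66.2, and then N2* = 585 - 1.26·66.2 = 502.

N1* ≈ 66.2, N2* ≈ 502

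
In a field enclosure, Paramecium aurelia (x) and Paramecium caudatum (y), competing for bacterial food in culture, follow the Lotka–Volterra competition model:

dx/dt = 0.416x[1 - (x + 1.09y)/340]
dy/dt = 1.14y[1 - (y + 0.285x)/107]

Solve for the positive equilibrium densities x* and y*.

x* ≈ 324, y* ≈ 14.7

Setting both brackets to zero gives the nullclines x + 1.09y = 340 and 0.285x + y = 107.
Substituting y = 107 - 0.285x into the first: x(1 - 1.09·0.285) = 340 - 1.09·107.
So x* = 223/0.689 = 324, and then y* = 107 - 0.285·324 = 14.7.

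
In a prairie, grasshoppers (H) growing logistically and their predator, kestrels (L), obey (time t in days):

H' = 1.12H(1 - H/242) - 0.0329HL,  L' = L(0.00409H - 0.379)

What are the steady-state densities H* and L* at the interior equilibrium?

From dL/dt = 0 with L > 0: 0.00409H* = 0.379, so H* = 92.7.
Substitute into dH/dt = 0: 1.12(1 - 92.7/242) = 0.0329L*.
The bracket is 0.617, giving L* = 0.691/0.0329 = 21.

H* ≈ 92.7, L* ≈ 21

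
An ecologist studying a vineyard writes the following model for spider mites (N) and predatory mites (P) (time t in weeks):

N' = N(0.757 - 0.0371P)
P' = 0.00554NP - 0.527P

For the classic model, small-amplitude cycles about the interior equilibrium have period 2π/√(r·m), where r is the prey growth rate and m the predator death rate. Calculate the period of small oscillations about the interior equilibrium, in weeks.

Here r = 0.757 and m = 0.527, so r·m = 0.399.
ω = √0.399 = 0.632 per week, hence T = 2π/ω ≈ 9.95 weeks.

T ≈ 9.95 weeks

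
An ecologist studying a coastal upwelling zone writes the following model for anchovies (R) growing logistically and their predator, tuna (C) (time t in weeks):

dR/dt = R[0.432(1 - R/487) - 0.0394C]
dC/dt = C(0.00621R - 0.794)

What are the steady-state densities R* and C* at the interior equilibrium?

R* ≈ 128, C* ≈ 8.09

From dC/dt = 0 with C > 0: 0.00621R* = 0.794, so R* = 128.
Substitute into dR/dt = 0: 0.432(1 - 128/487) = 0.0394C*.
The bracket is 0.737, giving C* = 0.319/0.0394 = 8.09.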